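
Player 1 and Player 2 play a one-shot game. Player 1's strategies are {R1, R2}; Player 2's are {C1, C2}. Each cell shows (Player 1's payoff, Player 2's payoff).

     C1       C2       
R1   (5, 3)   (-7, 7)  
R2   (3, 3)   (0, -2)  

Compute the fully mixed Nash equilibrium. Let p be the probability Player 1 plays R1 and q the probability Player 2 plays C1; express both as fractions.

p = 5/9, q = 7/9

In a mixed NE each player is indifferent between their pure strategies, so the opponent's mix sets the indifference.
Player 2 indifferent between C1 and C2: p·3 + (1−p)·3 = p·7 + (1−p)·(-2) ⟹ 3 + 0p = (-2) + 9p ⟹ p = 5/9.
Player 1 indifferent between R1 and R2: q·5 + (1−q)·(-7) = q·3 + (1−q)·0 ⟹ (-7) + 12q = 0 + 3q ⟹ q = 7/9.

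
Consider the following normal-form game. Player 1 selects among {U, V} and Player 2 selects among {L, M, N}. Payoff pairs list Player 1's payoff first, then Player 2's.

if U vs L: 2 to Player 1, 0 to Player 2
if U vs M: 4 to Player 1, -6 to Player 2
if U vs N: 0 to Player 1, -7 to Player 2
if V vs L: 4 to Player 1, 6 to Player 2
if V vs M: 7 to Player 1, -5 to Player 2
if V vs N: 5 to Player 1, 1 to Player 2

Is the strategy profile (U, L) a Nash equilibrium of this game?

No

Holding Player 2 at L: Player 1 gets 2 from U but could get 4 by switching to V. Player 1 has a profitable deviation.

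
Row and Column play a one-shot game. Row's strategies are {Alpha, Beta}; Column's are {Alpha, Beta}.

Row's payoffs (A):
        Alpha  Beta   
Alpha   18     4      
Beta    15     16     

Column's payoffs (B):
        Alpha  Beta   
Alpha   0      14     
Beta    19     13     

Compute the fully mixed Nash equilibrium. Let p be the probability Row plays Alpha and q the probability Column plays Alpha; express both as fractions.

p = 3/10, q = 4/5

In a mixed NE each player is indifferent between their pure strategies, so the opponent's mix sets the indifference.
Column indifferent between Alpha and Beta: p·0 + (1−p)·19 = p·14 + (1−p)·13 ⟹ 19 + (-19)p = 13 + 1p ⟹ p = 3/10.
Row indifferent between Alpha and Beta: q·18 + (1−q)·4 = q·15 + (1−q)·16 ⟹ 4 + 14q = 16 + (-1)q ⟹ q = 4/5.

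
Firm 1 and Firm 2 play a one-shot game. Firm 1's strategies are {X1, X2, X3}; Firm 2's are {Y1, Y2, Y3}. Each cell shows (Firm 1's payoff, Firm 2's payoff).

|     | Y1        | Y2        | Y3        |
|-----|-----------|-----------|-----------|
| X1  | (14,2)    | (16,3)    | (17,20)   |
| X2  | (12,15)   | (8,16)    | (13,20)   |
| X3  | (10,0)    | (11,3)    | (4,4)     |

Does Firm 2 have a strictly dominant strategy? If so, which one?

Y3

A strategy is strictly dominant if it gives Firm 2 a strictly higher payoff than every other strategy, against every choice by the opponent.
Y3 strictly dominates: vs X1: 20 > each of {2, 3}; vs X2: 20 > each of {15, 16}; vs X3: 4 > each of {0, 3}.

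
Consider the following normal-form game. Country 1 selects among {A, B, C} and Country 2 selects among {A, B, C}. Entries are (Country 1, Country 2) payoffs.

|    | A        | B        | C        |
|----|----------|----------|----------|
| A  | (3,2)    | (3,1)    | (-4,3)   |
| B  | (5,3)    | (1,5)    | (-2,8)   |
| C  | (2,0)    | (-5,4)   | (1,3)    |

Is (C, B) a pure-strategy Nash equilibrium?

No

Holding Country 2 at B: Country 1 gets -5 from C but could get 3 by switching to A. Country 1 has a profitable deviation.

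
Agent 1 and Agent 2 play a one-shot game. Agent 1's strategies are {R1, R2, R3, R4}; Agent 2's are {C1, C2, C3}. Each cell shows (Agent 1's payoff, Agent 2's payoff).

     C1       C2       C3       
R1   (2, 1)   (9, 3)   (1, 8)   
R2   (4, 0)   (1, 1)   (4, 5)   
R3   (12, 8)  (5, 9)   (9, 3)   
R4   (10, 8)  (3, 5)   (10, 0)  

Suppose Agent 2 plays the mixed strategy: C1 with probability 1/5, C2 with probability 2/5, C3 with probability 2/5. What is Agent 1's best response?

R3

Compute Agent 1's expected payoff from each pure strategy against the given mix.
R1: (1/5)·2 + (2/5)·9 + (2/5)·1 = 22/5
R2: (1/5)·4 + (2/5)·1 + (2/5)·4 = 14/5
R3: (1/5)·12 + (2/5)·5 + (2/5)·9 = 8
R4: (1/5)·10 + (2/5)·3 + (2/5)·10 = 36/5
Highest expected payoff is 8, from R3.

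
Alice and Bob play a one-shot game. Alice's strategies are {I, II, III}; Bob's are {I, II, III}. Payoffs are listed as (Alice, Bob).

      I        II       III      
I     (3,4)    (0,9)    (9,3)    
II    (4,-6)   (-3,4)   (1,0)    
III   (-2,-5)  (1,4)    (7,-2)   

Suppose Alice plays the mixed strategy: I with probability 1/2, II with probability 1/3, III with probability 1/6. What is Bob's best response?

II

Compute Bob's expected payoff from each pure strategy against the given mix.
I: (1/2)·4 + (1/3)·(-6) + (1/6)·(-5) = -5/6
II: (1/2)·9 + (1/3)·4 + (1/6)·4 = 13/2
III: (1/2)·3 + (1/3)·0 + (1/6)·(-2) = 7/6
Highest expected payoff is 13/2, from II.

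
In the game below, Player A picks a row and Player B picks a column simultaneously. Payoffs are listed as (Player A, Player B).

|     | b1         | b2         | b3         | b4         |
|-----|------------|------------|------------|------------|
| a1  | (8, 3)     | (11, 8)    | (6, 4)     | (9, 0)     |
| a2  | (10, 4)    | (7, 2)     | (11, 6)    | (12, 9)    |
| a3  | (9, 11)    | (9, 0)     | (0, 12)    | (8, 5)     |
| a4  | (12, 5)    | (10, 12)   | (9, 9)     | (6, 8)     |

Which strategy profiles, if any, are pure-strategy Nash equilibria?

Find each player's best response to every opponent strategy; NE are the intersections.
Player A's best responses — vs b1: a4 (payoff 12); vs b2: a1 (payoff 11); vs b3: a2 (payoff 11); vs b4: a2 (payoff 12).
Player B's best responses — vs a1: b2 (payoff 8); vs a2: b4 (payoff 9); vs a3: b3 (payoff 12); vs a4: b2 (payoff 12).
Mutual best responses occur at (a1, b2) and (a2, b4); at each, neither player gains by switching.

(a1, b2) and (a2, b4)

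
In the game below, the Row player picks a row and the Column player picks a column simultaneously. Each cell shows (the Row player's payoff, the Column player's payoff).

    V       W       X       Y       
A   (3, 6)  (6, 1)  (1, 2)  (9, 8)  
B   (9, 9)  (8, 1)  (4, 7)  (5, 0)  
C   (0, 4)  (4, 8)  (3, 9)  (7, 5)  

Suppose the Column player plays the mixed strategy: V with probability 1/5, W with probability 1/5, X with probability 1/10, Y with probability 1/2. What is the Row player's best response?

Compute the Row player's expected payoff from each pure strategy against the given mix.
A: (1/5)·3 + (1/5)·6 + (1/10)·1 + (1/2)·9 = 32/5
B: (1/5)·9 + (1/5)·8 + (1/10)·4 + (1/2)·5 = 63/10
C: (1/5)·0 + (1/5)·4 + (1/10)·3 + (1/2)·7 = 23/5
Highest expected payoff is 32/5, from A.

A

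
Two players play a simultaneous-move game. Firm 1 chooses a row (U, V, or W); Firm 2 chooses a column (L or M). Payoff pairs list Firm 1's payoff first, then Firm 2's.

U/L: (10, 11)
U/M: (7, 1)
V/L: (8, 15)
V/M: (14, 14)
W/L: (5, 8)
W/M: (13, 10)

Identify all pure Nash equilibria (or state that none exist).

(U, L)

Check mutual best responses: a cell is a NE iff neither player can gain by unilaterally deviating.
Firm 1's best responses — vs L: U (payoff 10); vs M: V (payoff 14).
Firm 2's best responses — vs U: L (payoff 11); vs V: L (payoff 15); vs W: M (payoff 10).
The only mutual best response is (U, L); neither player gains by switching there.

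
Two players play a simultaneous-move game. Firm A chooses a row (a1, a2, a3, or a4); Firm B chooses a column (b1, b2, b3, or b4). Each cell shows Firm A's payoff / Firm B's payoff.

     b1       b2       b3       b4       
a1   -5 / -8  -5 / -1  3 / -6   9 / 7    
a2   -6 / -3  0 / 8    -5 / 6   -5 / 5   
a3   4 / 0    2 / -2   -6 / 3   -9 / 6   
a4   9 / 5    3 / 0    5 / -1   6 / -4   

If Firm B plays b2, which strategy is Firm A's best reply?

With Firm B fixed at b2, Firm A's payoffs are: a1 → -5, a2 → 0, a3 → 2, a4 → 3.
The maximum is 3, achieved by a4.

a4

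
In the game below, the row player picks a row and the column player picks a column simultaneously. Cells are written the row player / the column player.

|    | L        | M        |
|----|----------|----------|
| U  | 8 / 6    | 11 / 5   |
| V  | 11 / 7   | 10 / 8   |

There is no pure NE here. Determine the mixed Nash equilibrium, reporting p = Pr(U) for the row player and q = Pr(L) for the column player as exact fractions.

p = 1/2, q = 1/4

Each player's mixing probability is pinned down by making the *other* player indifferent.
The column player indifferent between L and M: p·6 + (1−p)·7 = p·5 + (1−p)·8 ⟹ 7 + (-1)p = 8 + (-3)p ⟹ p = 1/2.
The row player indifferent between U and V: q·8 + (1−q)·11 = q·11 + (1−q)·10 ⟹ 11 + (-3)q = 10 + 1q ⟹ q = 1/4.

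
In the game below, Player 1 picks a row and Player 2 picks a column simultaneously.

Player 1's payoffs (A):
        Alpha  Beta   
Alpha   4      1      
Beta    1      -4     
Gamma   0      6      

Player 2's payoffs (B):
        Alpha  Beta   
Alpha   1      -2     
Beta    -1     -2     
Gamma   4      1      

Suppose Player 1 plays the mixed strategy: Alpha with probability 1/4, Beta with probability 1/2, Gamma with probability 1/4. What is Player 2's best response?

Compute Player 2's expected payoff from each pure strategy against the given mix.
Alpha: (1/4)·1 + (1/2)·(-1) + (1/4)·4 = 3/4
Beta: (1/4)·(-2) + (1/2)·(-2) + (1/4)·1 = -5/4
Highest expected payoff is 3/4, from Alpha.

Alpha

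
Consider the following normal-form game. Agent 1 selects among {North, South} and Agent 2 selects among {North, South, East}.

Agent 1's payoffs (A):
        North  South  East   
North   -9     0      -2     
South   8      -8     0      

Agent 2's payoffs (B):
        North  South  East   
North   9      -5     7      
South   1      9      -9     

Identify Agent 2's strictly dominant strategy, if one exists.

No strictly dominant strategy

Check whether one of Agent 2's strategies beats all alternatives regardless of what the opponent does.
North is not dominant: against South, South gives 9 > 1.
South is not dominant: against North, North gives 9 > -5.
East is not dominant: against North, North gives 9 > 7.
No single strategy is best against every opponent action.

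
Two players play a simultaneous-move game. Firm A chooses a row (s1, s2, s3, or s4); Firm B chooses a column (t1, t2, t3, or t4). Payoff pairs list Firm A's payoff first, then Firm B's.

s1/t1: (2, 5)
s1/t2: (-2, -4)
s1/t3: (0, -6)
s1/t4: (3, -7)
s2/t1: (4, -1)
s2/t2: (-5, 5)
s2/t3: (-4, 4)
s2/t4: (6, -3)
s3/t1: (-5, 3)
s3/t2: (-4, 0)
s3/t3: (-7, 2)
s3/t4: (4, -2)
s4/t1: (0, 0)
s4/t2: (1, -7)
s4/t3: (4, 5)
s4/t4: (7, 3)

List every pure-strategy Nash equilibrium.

Find each player's best response to every opponent strategy; NE are the intersections.
Firm A's best responses — vs t1: s2 (payoff 4); vs t2: s4 (payoff 1); vs t3: s4 (payoff 4); vs t4: s4 (payoff 7).
Firm B's best responses — vs s1: t1 (payoff 5); vs s2: t2 (payoff 5); vs s3: t1 (payoff 3); vs s4: t3 (payoff 5).
The only mutual best response is (s4, t3); neither player gains by switching there.

(s4, t3)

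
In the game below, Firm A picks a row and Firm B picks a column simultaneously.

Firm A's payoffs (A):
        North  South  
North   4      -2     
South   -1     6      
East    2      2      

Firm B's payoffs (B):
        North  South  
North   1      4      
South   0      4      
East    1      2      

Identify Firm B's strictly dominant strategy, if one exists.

South

Check whether one of Firm B's strategies beats all alternatives regardless of what the opponent does.
South strictly dominates: vs North: 4 > 1; vs South: 4 > 0; vs East: 2 > 1.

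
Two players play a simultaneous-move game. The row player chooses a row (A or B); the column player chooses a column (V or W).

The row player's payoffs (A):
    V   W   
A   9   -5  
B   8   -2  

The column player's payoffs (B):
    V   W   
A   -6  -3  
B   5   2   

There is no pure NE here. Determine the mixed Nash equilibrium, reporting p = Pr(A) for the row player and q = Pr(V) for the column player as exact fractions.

p = 1/2, q = 3/4

In a mixed NE each player is indifferent between their pure strategies, so the opponent's mix sets the indifference.
The column player indifferent between V and W: p·(-6) + (1−p)·5 = p·(-3) + (1−p)·2 ⟹ 5 + (-11)p = 2 + (-5)p ⟹ p = 1/2.
The row player indifferent between A and B: q·9 + (1−q)·(-5) = q·8 + (1−q)·(-2) ⟹ (-5) + 14q = (-2) + 10q ⟹ q = 3/4.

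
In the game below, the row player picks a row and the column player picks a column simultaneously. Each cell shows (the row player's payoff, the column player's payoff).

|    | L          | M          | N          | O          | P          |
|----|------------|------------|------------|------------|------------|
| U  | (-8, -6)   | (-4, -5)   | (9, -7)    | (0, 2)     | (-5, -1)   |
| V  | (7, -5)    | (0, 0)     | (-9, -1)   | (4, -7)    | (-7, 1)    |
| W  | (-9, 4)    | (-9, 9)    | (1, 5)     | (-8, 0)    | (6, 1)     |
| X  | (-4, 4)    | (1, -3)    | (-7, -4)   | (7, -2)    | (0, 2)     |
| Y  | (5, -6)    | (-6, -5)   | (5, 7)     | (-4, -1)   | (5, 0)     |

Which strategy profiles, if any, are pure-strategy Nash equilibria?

None

Check mutual best responses: a cell is a NE iff neither player can gain by unilaterally deviating.
The row player's best responses — vs L: V (payoff 7); vs M: X (payoff 1); vs N: U (payoff 9); vs O: X (payoff 7); vs P: W (payoff 6).
The column player's best responses — vs U: O (payoff 2); vs V: P (payoff 1); vs W: M (payoff 9); vs X: L (payoff 4); vs Y: N (payoff 7).
No cell has both players best-responding. For instance, the row player's best reply to L is V, but against V the column player prefers P over L.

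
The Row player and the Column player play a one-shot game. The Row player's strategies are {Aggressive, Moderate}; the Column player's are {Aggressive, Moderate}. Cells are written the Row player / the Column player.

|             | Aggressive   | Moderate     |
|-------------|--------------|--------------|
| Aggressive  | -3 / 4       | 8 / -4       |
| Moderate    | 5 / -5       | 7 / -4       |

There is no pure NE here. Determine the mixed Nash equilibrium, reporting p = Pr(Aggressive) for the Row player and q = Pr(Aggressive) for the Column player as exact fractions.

p = 1/9, q = 1/9

In a mixed NE each player is indifferent between their pure strategies, so the opponent's mix sets the indifference.
The Column player indifferent between Aggressive and Moderate: p·4 + (1−p)·(-5) = p·(-4) + (1−p)·(-4) ⟹ (-5) + 9p = (-4) + 0p ⟹ p = 1/9.
The Row player indifferent between Aggressive and Moderate: q·(-3) + (1−q)·8 = q·5 + (1−q)·7 ⟹ 8 + (-11)q = 7 + (-2)q ⟹ q = 1/9.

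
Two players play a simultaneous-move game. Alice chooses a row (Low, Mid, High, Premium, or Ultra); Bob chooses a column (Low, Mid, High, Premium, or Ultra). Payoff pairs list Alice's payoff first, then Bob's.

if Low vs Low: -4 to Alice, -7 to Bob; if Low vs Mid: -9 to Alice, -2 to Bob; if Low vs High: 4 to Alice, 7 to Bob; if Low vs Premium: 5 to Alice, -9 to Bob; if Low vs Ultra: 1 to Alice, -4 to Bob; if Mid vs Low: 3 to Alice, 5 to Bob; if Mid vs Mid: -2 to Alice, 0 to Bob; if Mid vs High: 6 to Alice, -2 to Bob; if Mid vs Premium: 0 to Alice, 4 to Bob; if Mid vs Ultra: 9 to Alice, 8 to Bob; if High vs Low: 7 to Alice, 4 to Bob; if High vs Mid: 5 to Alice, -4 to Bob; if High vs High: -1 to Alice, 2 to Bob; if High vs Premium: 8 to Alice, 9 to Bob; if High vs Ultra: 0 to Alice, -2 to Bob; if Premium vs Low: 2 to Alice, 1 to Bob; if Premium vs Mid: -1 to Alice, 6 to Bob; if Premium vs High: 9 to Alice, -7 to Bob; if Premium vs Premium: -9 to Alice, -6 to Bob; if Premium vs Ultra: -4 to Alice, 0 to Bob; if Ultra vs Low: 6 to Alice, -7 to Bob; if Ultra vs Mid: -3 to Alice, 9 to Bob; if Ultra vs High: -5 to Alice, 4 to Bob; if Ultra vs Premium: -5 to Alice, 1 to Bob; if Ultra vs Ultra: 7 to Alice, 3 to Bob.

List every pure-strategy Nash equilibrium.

Find each player's best response to every opponent strategy; NE are the intersections.
Alice's best responses — vs Low: High (payoff 7); vs Mid: High (payoff 5); vs High: Premium (payoff 9); vs Premium: High (payoff 8); vs Ultra: Mid (payoff 9).
Bob's best responses — vs Low: High (payoff 7); vs Mid: Ultra (payoff 8); vs High: Premium (payoff 9); vs Premium: Mid (payoff 6); vs Ultra: Mid (payoff 9).
Mutual best responses occur at (Mid, Ultra) and (High, Premium); at each, neither player gains by switching.

(Mid, Ultra) and (High, Premium)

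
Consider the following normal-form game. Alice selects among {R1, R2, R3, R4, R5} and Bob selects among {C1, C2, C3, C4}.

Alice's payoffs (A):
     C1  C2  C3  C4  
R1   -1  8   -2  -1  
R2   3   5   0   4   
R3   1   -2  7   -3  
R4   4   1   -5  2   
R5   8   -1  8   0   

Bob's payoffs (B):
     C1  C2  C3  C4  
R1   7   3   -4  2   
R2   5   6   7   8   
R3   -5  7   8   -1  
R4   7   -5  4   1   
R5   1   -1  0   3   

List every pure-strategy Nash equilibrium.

(R2, C4)

A profile is a Nash equilibrium when each player is best-responding to the other.
Alice's best responses — vs C1: R5 (payoff 8); vs C2: R1 (payoff 8); vs C3: R5 (payoff 8); vs C4: R2 (payoff 4).
Bob's best responses — vs R1: C1 (payoff 7); vs R2: C4 (payoff 8); vs R3: C3 (payoff 8); vs R4: C1 (payoff 7); vs R5: C4 (payoff 3).
The only mutual best response is (R2, C4); neither player gains by switching there.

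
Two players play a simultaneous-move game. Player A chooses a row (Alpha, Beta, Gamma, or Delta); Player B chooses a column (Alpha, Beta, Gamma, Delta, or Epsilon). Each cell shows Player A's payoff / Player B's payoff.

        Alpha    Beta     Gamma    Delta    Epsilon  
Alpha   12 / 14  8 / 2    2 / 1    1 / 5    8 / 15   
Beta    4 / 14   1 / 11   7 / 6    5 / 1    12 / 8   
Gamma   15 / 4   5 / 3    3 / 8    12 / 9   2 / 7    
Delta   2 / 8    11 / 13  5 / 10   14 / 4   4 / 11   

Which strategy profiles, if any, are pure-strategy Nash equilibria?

Find each player's best response to every opponent strategy; NE are the intersections.
Player A's best responses — vs Alpha: Gamma (payoff 15); vs Beta: Delta (payoff 11); vs Gamma: Beta (payoff 7); vs Delta: Delta (payoff 14); vs Epsilon: Beta (payoff 12).
Player B's best responses — vs Alpha: Epsilon (payoff 15); vs Beta: Alpha (payoff 14); vs Gamma: Delta (payoff 9); vs Delta: Beta (payoff 13).
The only mutual best response is (Delta, Beta); neither player gains by switching there.

(Delta, Beta)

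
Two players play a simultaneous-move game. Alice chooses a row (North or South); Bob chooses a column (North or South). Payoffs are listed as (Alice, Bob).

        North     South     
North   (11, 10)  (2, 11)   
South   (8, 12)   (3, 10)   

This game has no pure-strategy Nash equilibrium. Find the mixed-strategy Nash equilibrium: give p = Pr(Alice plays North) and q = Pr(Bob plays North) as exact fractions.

In a mixed NE each player is indifferent between their pure strategies, so the opponent's mix sets the indifference.
Bob indifferent between North and South: p·10 + (1−p)·12 = p·11 + (1−p)·10 ⟹ 12 + (-2)p = 10 + 1p ⟹ p = 2/3.
Alice indifferent between North and South: q·11 + (1−q)·2 = q·8 + (1−q)·3 ⟹ 2 + 9q = 3 + 5q ⟹ q = 1/4.

p = 2/3, q = 1/4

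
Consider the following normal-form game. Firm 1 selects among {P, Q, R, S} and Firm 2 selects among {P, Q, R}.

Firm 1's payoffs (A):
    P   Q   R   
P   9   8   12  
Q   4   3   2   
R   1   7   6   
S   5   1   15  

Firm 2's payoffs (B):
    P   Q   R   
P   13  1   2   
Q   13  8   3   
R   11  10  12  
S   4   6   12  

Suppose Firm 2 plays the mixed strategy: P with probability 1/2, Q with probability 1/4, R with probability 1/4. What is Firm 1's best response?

Compute Firm 1's expected payoff from each pure strategy against the given mix.
P: (1/2)·9 + (1/4)·8 + (1/4)·12 = 19/2
Q: (1/2)·4 + (1/4)·3 + (1/4)·2 = 13/4
R: (1/2)·1 + (1/4)·7 + (1/4)·6 = 15/4
S: (1/2)·5 + (1/4)·1 + (1/4)·15 = 13/2
Highest expected payoff is 19/2, from P.

P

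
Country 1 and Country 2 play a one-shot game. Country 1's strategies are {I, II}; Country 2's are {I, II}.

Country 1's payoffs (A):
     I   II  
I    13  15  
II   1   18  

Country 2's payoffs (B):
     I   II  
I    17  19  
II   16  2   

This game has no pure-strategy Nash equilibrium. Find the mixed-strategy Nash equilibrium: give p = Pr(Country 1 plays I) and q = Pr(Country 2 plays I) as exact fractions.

p = 7/8, q = 1/5

In a mixed NE each player is indifferent between their pure strategies, so the opponent's mix sets the indifference.
Country 2 indifferent between I and II: p·17 + (1−p)·16 = p·19 + (1−p)·2 ⟹ 16 + 1p = 2 + 17p ⟹ p = 7/8.
Country 1 indifferent between I and II: q·13 + (1−q)·15 = q·1 + (1−q)·18 ⟹ 15 + (-2)q = 18 + (-17)q ⟹ q = 1/5.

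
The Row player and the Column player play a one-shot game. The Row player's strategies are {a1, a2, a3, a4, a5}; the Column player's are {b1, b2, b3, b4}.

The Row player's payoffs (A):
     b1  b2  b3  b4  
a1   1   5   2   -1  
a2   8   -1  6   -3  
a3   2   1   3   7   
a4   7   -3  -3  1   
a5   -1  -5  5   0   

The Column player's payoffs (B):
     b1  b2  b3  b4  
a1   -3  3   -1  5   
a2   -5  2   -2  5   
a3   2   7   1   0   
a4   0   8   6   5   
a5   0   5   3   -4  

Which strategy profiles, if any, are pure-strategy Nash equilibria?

Check mutual best responses: a cell is a NE iff neither player can gain by unilaterally deviating.
The Row player's best responses — vs b1: a2 (payoff 8); vs b2: a1 (payoff 5); vs b3: a2 (payoff 6); vs b4: a3 (payoff 7).
The Column player's best responses — vs a1: b4 (payoff 5); vs a2: b4 (payoff 5); vs a3: b2 (payoff 7); vs a4: b2 (payoff 8); vs a5: b2 (payoff 5).
No cell has both players best-responding. For instance, the Row player's best reply to b4 is a3, but against a3 the Column player prefers b2 over b4.

None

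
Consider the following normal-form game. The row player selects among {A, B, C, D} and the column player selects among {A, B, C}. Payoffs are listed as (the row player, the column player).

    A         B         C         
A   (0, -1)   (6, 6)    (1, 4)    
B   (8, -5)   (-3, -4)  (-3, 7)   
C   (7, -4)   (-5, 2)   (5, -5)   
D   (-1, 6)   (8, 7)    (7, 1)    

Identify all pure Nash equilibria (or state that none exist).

Check mutual best responses: a cell is a NE iff neither player can gain by unilaterally deviating.
The row player's best responses — vs A: B (payoff 8); vs B: D (payoff 8); vs C: D (payoff 7).
The column player's best responses — vs A: B (payoff 6); vs B: C (payoff 7); vs C: B (payoff 2); vs D: B (payoff 7).
The only mutual best response is (D, B); neither player gains by switching there.

(D, B)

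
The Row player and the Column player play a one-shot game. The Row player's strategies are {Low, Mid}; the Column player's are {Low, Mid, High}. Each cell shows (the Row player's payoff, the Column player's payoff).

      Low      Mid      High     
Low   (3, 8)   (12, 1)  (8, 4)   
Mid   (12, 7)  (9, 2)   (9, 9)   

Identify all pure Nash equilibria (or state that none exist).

(Mid, High)

Find each player's best response to every opponent strategy; NE are the intersections.
The Row player's best responses — vs Low: Mid (payoff 12); vs Mid: Low (payoff 12); vs High: Mid (payoff 9).
The Column player's best responses — vs Low: Low (payoff 8); vs Mid: High (payoff 9).
The only mutual best response is (Mid, High); neither player gains by switching there.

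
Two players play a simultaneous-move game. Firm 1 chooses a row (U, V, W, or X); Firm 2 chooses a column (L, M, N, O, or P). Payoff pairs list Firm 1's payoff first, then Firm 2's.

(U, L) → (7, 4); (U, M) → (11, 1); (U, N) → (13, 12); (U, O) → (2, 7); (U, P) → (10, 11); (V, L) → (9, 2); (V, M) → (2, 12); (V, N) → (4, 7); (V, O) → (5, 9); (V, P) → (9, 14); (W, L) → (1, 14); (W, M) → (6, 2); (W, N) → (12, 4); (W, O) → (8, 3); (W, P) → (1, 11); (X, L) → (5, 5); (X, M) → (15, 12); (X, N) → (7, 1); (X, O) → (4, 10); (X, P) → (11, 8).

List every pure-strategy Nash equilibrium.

Check mutual best responses: a cell is a NE iff neither player can gain by unilaterally deviating.
Firm 1's best responses — vs L: V (payoff 9); vs M: X (payoff 15); vs N: U (payoff 13); vs O: W (payoff 8); vs P: X (payoff 11).
Firm 2's best responses — vs U: N (payoff 12); vs V: P (payoff 14); vs W: L (payoff 14); vs X: M (payoff 12).
Mutual best responses occur at (U, N) and (X, M); at each, neither player gains by switching.

(U, N) and (X, M)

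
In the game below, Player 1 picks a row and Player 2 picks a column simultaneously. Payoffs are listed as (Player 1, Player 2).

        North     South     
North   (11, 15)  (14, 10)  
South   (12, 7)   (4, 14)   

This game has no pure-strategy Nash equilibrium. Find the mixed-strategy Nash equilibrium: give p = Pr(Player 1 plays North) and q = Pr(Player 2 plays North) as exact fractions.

p = 7/12, q = 10/11

Each player's mixing probability is pinned down by making the *other* player indifferent.
Player 2 indifferent between North and South: p·15 + (1−p)·7 = p·10 + (1−p)·14 ⟹ 7 + 8p = 14 + (-4)p ⟹ p = 7/12.
Player 1 indifferent between North and South: q·11 + (1−q)·14 = q·12 + (1−q)·4 ⟹ 14 + (-3)q = 4 + 8q ⟹ q = 10/11.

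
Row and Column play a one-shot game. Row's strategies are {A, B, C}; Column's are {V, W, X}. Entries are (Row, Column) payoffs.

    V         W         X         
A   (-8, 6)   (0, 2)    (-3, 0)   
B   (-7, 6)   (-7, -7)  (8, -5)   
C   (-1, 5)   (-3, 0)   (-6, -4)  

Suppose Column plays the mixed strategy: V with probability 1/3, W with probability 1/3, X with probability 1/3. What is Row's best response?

B

Row's best reply maximizes expected payoff against the mix.
A: (1/3)·(-8) + (1/3)·0 + (1/3)·(-3) = -11/3
B: (1/3)·(-7) + (1/3)·(-7) + (1/3)·8 = -2
C: (1/3)·(-1) + (1/3)·(-3) + (1/3)·(-6) = -10/3
Highest expected payoff is -2, from B.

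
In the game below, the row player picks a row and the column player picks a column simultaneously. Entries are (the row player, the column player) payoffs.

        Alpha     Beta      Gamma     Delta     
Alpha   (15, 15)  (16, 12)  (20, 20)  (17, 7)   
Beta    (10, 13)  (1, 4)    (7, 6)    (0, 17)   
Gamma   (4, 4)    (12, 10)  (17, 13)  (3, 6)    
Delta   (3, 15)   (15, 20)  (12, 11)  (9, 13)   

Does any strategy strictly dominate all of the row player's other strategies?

Alpha

A strategy is strictly dominant if it gives the row player a strictly higher payoff than every other strategy, against every choice by the opponent.
Alpha strictly dominates: vs Alpha: 15 > each of {10, 4, 3}; vs Beta: 16 > each of {1, 12, 15}; vs Gamma: 20 > each of {7, 17, 12}; vs Delta: 17 > each of {0, 3, 9}.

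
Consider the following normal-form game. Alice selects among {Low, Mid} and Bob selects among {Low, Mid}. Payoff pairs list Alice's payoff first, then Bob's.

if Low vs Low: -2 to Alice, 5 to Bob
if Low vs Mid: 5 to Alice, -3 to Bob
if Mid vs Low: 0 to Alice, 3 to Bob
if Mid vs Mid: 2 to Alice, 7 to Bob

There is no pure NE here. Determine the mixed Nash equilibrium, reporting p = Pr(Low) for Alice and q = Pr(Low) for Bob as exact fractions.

p = 1/3, q = 3/5

Each player's mixing probability is pinned down by making the *other* player indifferent.
Bob indifferent between Low and Mid: p·5 + (1−p)·3 = p·(-3) + (1−p)·7 ⟹ 3 + 2p = 7 + (-10)p ⟹ p = 1/3.
Alice indifferent between Low and Mid: q·(-2) + (1−q)·5 = q·0 + (1−q)·2 ⟹ 5 + (-7)q = 2 + (-2)q ⟹ q = 3/5.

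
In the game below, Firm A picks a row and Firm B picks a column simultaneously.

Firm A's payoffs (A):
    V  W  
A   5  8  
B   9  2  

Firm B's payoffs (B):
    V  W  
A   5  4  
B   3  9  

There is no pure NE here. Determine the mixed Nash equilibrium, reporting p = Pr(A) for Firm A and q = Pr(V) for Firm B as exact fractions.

p = 6/7, q = 3/5

In a mixed NE each player is indifferent between their pure strategies, so the opponent's mix sets the indifference.
Firm B indifferent between V and W: p·5 + (1−p)·3 = p·4 + (1−p)·9 ⟹ 3 + 2p = 9 + (-5)p ⟹ p = 6/7.
Firm A indifferent between A and B: q·5 + (1−q)·8 = q·9 + (1−q)·2 ⟹ 8 + (-3)q = 2 + 7q ⟹ q = 3/5.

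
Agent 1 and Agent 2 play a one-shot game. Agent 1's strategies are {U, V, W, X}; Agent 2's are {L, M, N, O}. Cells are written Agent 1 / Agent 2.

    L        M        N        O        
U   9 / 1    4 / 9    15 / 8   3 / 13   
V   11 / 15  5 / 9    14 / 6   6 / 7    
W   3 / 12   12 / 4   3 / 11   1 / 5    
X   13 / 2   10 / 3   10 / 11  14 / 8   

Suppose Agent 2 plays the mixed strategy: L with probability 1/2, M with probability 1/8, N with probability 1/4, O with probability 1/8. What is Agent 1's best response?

X

Compute Agent 1's expected payoff from each pure strategy against the given mix.
U: (1/2)·9 + (1/8)·4 + (1/4)·15 + (1/8)·3 = 73/8
V: (1/2)·11 + (1/8)·5 + (1/4)·14 + (1/8)·6 = 83/8
W: (1/2)·3 + (1/8)·12 + (1/4)·3 + (1/8)·1 = 31/8
X: (1/2)·13 + (1/8)·10 + (1/4)·10 + (1/8)·14 = 12
Highest expected payoff is 12, from X.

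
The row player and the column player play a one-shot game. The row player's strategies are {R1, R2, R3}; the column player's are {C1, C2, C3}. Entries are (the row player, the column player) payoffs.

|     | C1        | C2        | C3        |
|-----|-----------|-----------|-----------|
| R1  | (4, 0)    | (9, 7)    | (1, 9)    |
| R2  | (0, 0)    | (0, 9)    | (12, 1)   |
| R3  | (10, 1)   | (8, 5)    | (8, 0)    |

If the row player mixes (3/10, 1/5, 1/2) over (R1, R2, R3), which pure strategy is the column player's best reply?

C2

Compute the column player's expected payoff from each pure strategy against the given mix.
C1: (3/10)·0 + (1/5)·0 + (1/2)·1 = 1/2
C2: (3/10)·7 + (1/5)·9 + (1/2)·5 = 32/5
C3: (3/10)·9 + (1/5)·1 + (1/2)·0 = 29/10
Highest expected payoff is 32/5, from C2.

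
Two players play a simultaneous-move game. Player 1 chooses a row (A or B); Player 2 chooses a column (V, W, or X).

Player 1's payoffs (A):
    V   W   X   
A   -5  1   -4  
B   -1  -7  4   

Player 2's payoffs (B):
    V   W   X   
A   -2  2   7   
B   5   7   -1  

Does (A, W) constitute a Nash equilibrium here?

No

Holding Player 2 at W: Player 1 gets 1 from A, versus -7 from B. No profitable deviation for Player 1.
Holding Player 1 at A: Player 2 gets 2 from W but could get 7 by switching to X. Player 2 has a profitable deviation.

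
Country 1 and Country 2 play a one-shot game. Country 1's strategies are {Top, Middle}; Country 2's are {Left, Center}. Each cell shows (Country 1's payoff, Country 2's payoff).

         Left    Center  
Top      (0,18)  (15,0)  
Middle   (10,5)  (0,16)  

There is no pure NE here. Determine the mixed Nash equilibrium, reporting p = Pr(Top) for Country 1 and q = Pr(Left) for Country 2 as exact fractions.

Each player's mixing probability is pinned down by making the *other* player indifferent.
Country 2 indifferent between Left and Center: p·18 + (1−p)·5 = p·0 + (1−p)·16 ⟹ 5 + 13p = 16 + (-16)p ⟹ p = 11/29.
Country 1 indifferent between Top and Middle: q·0 + (1−q)·15 = q·10 + (1−q)·0 ⟹ 15 + (-15)q = 0 + 10q ⟹ q = 3/5.

p = 11/29, q = 3/5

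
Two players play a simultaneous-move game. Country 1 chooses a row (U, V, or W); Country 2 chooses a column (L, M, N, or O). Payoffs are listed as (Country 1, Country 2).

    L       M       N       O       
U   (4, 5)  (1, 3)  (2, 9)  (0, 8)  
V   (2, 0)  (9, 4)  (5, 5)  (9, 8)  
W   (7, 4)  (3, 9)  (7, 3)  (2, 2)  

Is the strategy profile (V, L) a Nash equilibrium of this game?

No

Holding Country 2 at L: Country 1 gets 2 from V but could get 7 by switching to W. Country 1 has a profitable deviation.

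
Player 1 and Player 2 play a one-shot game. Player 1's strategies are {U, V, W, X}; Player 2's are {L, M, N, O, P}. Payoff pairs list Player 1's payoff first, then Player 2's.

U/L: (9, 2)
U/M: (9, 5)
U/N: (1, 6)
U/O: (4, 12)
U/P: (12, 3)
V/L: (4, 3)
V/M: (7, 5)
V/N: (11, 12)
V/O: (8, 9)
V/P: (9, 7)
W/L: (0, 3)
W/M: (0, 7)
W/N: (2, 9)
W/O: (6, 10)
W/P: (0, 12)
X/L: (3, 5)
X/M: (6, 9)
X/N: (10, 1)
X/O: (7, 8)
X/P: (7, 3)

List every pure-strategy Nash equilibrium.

Check mutual best responses: a cell is a NE iff neither player can gain by unilaterally deviating.
Player 1's best responses — vs L: U (payoff 9); vs M: U (payoff 9); vs N: V (payoff 11); vs O: V (payoff 8); vs P: U (payoff 12).
Player 2's best responses — vs U: O (payoff 12); vs V: N (payoff 12); vs W: P (payoff 12); vs X: M (payoff 9).
The only mutual best response is (V, N); neither player gains by switching there.

(V, N)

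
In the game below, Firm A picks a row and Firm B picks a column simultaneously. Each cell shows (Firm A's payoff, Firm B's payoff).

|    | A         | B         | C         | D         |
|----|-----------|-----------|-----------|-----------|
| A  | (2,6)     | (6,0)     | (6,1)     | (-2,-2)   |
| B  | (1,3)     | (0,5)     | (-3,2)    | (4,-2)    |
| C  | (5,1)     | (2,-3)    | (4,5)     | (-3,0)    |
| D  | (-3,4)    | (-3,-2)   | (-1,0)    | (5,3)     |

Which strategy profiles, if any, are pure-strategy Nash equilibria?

None

A profile is a Nash equilibrium when each player is best-responding to the other.
Firm A's best responses — vs A: C (payoff 5); vs B: A (payoff 6); vs C: A (payoff 6); vs D: D (payoff 5).
Firm B's best responses — vs A: A (payoff 6); vs B: B (payoff 5); vs C: C (payoff 5); vs D: A (payoff 4).
No cell has both players best-responding. For instance, Firm A's best reply to C is A, but against A Firm B prefers A over C.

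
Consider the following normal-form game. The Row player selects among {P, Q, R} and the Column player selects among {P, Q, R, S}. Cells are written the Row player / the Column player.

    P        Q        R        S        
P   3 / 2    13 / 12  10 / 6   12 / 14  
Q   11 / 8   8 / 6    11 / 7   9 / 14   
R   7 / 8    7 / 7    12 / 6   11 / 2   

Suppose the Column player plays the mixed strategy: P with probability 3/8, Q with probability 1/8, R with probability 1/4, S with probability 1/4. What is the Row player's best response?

The Row player's best reply maximizes expected payoff against the mix.
P: (3/8)·3 + (1/8)·13 + (1/4)·10 + (1/4)·12 = 33/4
Q: (3/8)·11 + (1/8)·8 + (1/4)·11 + (1/4)·9 = 81/8
R: (3/8)·7 + (1/8)·7 + (1/4)·12 + (1/4)·11 = 37/4
Highest expected payoff is 81/8, from Q.

Q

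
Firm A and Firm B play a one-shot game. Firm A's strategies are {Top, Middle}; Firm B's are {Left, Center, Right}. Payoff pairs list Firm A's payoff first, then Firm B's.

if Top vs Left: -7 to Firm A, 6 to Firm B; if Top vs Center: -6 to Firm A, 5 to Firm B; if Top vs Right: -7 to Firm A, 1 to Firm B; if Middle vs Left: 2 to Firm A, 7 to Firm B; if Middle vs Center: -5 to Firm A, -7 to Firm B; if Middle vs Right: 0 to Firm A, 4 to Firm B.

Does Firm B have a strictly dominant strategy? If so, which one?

A strategy is strictly dominant if it gives Firm B a strictly higher payoff than every other strategy, against every choice by the opponent.
Left strictly dominates: vs Top: 6 > each of {5, 1}; vs Middle: 7 > each of {-7, 4}.

Left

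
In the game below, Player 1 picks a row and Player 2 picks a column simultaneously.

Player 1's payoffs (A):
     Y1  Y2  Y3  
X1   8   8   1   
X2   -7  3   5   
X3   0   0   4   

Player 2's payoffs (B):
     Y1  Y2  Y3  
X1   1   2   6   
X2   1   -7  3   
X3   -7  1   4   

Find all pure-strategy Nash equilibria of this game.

Check mutual best responses: a cell is a NE iff neither player can gain by unilaterally deviating.
Player 1's best responses — vs Y1: X1 (payoff 8); vs Y2: X1 (payoff 8); vs Y3: X2 (payoff 5).
Player 2's best responses — vs X1: Y3 (payoff 6); vs X2: Y3 (payoff 3); vs X3: Y3 (payoff 4).
The only mutual best response is (X2, Y3); neither player gains by switching there.

(X2, Y3)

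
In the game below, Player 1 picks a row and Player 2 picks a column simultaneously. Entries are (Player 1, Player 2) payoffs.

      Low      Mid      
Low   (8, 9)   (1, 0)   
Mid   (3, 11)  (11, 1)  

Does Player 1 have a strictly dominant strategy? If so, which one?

Check whether one of Player 1's strategies beats all alternatives regardless of what the opponent does.
Low is not dominant: against Mid, Mid gives 11 > 1.
Mid is not dominant: against Low, Low gives 8 > 3.
No single strategy is best against every opponent action.

None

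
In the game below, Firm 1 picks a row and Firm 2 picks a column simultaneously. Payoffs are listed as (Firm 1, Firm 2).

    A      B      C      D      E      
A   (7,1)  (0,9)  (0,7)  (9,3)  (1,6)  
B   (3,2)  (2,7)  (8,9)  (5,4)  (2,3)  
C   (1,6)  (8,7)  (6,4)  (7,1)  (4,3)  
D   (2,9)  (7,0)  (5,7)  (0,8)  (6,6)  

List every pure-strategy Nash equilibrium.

Find each player's best response to every opponent strategy; NE are the intersections.
Firm 1's best responses — vs A: A (payoff 7); vs B: C (payoff 8); vs C: B (payoff 8); vs D: A (payoff 9); vs E: D (payoff 6).
Firm 2's best responses — vs A: B (payoff 9); vs B: C (payoff 9); vs C: B (payoff 7); vs D: A (payoff 9).
Mutual best responses occur at (B, C) and (C, B); at each, neither player gains by switching.

(B, C) and (C, B)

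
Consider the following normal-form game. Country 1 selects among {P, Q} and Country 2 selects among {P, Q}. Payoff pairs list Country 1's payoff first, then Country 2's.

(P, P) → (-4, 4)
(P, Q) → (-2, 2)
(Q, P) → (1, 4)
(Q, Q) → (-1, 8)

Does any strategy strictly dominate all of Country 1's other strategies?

Q

A strategy is strictly dominant if it gives Country 1 a strictly higher payoff than every other strategy, against every choice by the opponent.
Q strictly dominates: vs P: 1 > -4; vs Q: -1 > -2.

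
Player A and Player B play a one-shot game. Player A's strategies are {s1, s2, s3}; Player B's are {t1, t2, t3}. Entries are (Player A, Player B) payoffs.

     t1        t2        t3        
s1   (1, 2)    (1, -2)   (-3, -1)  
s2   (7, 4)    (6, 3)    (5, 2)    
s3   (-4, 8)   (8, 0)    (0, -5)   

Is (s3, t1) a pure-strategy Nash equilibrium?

Holding Player B at t1: Player A gets -4 from s3 but could get 7 by switching to s2. Player A has a profitable deviation.

No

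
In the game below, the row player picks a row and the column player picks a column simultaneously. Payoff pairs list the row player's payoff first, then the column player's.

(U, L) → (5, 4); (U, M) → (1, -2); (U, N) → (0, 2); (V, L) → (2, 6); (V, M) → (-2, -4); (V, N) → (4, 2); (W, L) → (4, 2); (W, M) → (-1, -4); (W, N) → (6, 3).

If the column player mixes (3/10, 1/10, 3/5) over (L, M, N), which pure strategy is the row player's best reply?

W

Compute the row player's expected payoff from each pure strategy against the given mix.
U: (3/10)·5 + (1/10)·1 + (3/5)·0 = 8/5
V: (3/10)·2 + (1/10)·(-2) + (3/5)·4 = 14/5
W: (3/10)·4 + (1/10)·(-1) + (3/5)·6 = 47/10
Highest expected payoff is 47/10, from W.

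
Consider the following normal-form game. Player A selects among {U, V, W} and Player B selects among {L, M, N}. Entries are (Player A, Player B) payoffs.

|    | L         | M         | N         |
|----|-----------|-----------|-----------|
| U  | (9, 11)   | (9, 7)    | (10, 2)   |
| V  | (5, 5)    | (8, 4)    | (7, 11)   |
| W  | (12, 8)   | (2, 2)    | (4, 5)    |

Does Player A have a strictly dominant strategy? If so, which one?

Check whether one of Player A's strategies beats all alternatives regardless of what the opponent does.
U is not dominant: against L, W gives 12 > 9.
V is not dominant: against L, U gives 9 > 5.
W is not dominant: against M, U gives 9 > 2.
No single strategy is best against every opponent action.

None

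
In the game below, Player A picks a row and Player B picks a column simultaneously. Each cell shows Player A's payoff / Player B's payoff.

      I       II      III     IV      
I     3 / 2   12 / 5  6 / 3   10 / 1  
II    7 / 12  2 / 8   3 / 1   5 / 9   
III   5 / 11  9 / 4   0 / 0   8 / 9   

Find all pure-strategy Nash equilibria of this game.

(I, II) and (II, I)

Check mutual best responses: a cell is a NE iff neither player can gain by unilaterally deviating.
Player A's best responses — vs I: II (payoff 7); vs II: I (payoff 12); vs III: I (payoff 6); vs IV: I (payoff 10).
Player B's best responses — vs I: II (payoff 5); vs II: I (payoff 12); vs III: I (payoff 11).
Mutual best responses occur at (I, II) and (II, I); at each, neither player gains by switching.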